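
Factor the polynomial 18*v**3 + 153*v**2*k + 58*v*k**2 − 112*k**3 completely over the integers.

Group: 3*v*(6*v**2 + 55*v*k + 56*k**2) − 2*k*(6*v**2 + 55*v*k + 56*k**2); both groups contain (6*v**2 + 55*v*k + 56*k**2), so (3*v − 2*k) is a factor with cofactor 6*v**2 + 55*v*k + 56*k**2.
The cofactor groups again: 6*v**2 + 55*v*k + 56*k**2 = v*(6*v + 7*k) + 8*k*(6*v + 7*k); both groups contain (6*v + 7*k), giving (v + 8*k)*(6*v + 7*k).

(3*v − 2*k)*(6*v + 7*k)*(v + 8*k)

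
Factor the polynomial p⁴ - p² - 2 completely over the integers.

Substitute u = p² to get a quadratic in u, then factor.
p² - 2 is irreducible over ℤ (2 is not a perfect square).
p² + 1 is irreducible over ℤ (sum of squares).

(p² + 1)·(p² - 2)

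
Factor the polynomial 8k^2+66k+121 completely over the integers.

Need a pair with product 8·121 = 968 and sum 66: that's 22 and 44.
Split the middle term: 8k^2+22k + 44k+121 = 2k(4k+11) + 11(4k+11).

(2k+11)(4k+11)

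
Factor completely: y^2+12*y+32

(y+4)*(y+8)

Two integers with product 32 and sum 12 are 8 and 4.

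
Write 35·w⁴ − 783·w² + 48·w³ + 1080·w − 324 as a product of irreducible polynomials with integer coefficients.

Testing divisors of the constant over divisors of the leading coefficient, w = 3 is a root, giving the factor (w − 3) and quotient 35·w³ + 153·w² − 324·w + 108.
Then w = 3/7 is a root, so (7·w − 3) is a factor; dividing leaves 5·w² + 24·w − 36.
The remaining quadratic factors as (w + 6)(5·w − 6).

(5·w − 6)·(7·w − 3)·(w + 6)·(w − 3)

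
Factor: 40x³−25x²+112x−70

Group as (40x³+112x) + (−25x²−70) = 8x(5x²+14) − 5(5x²+14).
Both groups share the factor (5x²+14).

(8x−5)(5x²+14)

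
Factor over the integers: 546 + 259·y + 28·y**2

Pull out the common factor 7, then factor the remaining trinomial.

7·(4·y + 13)·(y + 6)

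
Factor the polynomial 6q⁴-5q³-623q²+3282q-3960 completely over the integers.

By the rational root theorem, q = -12 is a root, so (q+12) is a factor; dividing leaves 6q³-77q²+301q-330.
Then q = 11/6 is a root, so (6q-11) divides it; the quotient is q²-11q+30.
The remaining quadratic factors as (q-6)(q-5).

(6q-11)(q+12)(q-5)(q-6)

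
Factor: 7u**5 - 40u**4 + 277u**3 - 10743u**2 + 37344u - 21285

By the rational root theorem, u = 5/7 is a root, so (7u - 5) is a factor; dividing leaves u**4 - 5u**3 + 36u**2 - 1509u + 4257.
Next, u = 11 is a root, so (u - 11) divides it; the quotient is u**3 + 6u**2 + 102u - 387.
Next, u = 3 is a root, so (u - 3) is a factor; dividing leaves u**2 + 9u + 129.
The quadratic u**2 + 9u + 129 has discriminant -435 < 0 and is irreducible over ℤ.

(7u - 5)(u - 11)(u - 3)(u**2 + 9u + 129)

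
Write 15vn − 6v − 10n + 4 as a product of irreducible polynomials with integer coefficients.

(3v − 2)(5n − 2)

Group as (15vn − 6v) + (−10n + 4) = 3v(5n − 2) − 2(5n − 2).
Both groups share the factor (5n − 2).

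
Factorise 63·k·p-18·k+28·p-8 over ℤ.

Group as (63·k·p-18·k) + (28·p-8) = 9·k·(7·p-2) + 4·(7·p-2).
Both groups share the factor (7·p-2).

(7·p-2)·(9·k+4)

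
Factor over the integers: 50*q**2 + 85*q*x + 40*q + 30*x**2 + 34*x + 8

(10*q + 5*x + 4)*(5*q + 6*x + 2)

Group: 5*q*(10*q + 5*x + 4) + (6*x + 2)*(10*q + 5*x + 4); both groups contain (10*q + 5*x + 4).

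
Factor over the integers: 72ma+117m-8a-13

(8a+13)(9m-1)

Group as (72ma+117m) + (-8a-13) = 9m(8a+13) - (8a+13).
Both groups share the factor (8a+13).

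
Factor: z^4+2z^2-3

(z+1)(z-1)(z^2+3)

Substitute u = z^2 to get a quadratic in u, then factor.
z^2-1 is a difference of squares.
z^2+3 is irreducible over ℤ (always positive, so no real roots).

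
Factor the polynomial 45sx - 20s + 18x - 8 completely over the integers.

(5s + 2)(9x - 4)

Group as (45sx - 20s) + (18x - 8) = 5s(9x - 4) + 2(9x - 4).
Both groups share the factor (9x - 4).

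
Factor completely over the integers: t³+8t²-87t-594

(t+11)(t+6)(t-9)

Trying the rational-root candidates, t = -11 is a root, so (t+11) divides it; the quotient is t²-3t-54.
The remaining quadratic factors as (t-9)(t+6).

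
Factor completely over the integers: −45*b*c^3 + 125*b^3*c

Factor out 5*b*c, leaving 25*b^2 − 9*c^2, which is a difference of two squares.

5*b*c*(5*b + 3*c)*(5*b − 3*c)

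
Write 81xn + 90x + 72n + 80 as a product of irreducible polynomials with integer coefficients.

Group as (81xn + 90x) + (72n + 80) = 9x(9n + 10) + 8(9n + 10).
Both groups share the factor (9n + 10).

(9n + 10)(9x + 8)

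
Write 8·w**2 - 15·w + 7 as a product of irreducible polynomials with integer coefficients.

(8·w - 7)·(w - 1)

Need a pair with product 8·7 = 56 and sum -15: that's -7 and -8.
Split the middle term: 8·w**2 - 7·w - 8·w + 7 = w·(8·w - 7) - (8·w - 7).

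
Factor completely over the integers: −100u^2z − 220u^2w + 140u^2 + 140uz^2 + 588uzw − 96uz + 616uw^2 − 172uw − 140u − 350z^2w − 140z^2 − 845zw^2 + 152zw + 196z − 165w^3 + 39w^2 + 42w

Group: 10u(−10uz − 22uw + 14u + 25zw + 10z + 55w^2 − 13w − 14) + (−14z − 3w)(−10uz − 22uw + 14u + 25zw + 10z + 55w^2 − 13w − 14); both groups contain (−10uz − 22uw + 14u + 25zw + 10z + 55w^2 − 13w − 14), so (10u − 14z − 3w) is a factor with cofactor −10uz − 22uw + 14u + 25zw + 10z + 55w^2 − 13w − 14.
The cofactor groups again: −10uz − 22uw + 14u + 25zw + 10z + 55w^2 − 13w − 14 = −5z(2u − 5w − 2) + (−11w + 7)(2u − 5w − 2); both groups contain (2u − 5w − 2), giving −(5z + 11w − 7)(2u − 5w − 2).

−(10u − 14z − 3w)(5z + 11w − 7)(2u − 5w − 2)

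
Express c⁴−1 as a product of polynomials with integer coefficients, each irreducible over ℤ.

(c+1)(c−1)(c²+1)

(c)⁴ − (1)⁴ = ((c)² − (1)²)((c)² + (1)²); the first factor splits again, the second (c²+1) is irreducible.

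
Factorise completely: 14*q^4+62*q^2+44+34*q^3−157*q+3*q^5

Testing divisors of the constant over divisors of the leading coefficient, q = 1 is a root, so (q−1) is a factor; dividing leaves 3*q^4+17*q^3+51*q^2+113*q−44.
Continuing, q = −4 is a root, giving the factor (q+4) and quotient 3*q^3+5*q^2+31*q−11.
Continuing, q = 1/3 is a root, giving the factor (3*q−1) and quotient q^2+2*q+11.
The quadratic q^2+2*q+11 has discriminant −40 < 0 and is irreducible over ℤ.

(3*q−1)*(q+4)*(q−1)*(q^2+2*q+11)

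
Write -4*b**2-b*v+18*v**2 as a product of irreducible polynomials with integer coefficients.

-(4*b+9*v)*(b-2*v)

Group: -4*b*(b-2*v) - 9*v*(b-2*v); both groups contain (b-2*v).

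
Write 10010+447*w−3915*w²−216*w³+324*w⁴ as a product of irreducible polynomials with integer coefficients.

By the rational root theorem, w = 10/3 is a root, so (3*w−10) divides it; the quotient is 108*w³+288*w²−345*w−1001.
Then w = −13/6 is a root, so (6*w+13) is a factor; dividing leaves 18*w²+9*w−77.
The remaining quadratic factors as (3*w+7)(6*w−11).

(3*w+7)*(3*w−10)*(6*w+13)*(6*w−11)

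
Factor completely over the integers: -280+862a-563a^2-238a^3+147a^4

By the rational root theorem, a = 4/7 is a root, giving the factor (7a-4) and quotient 21a^3-22a^2-93a+70.
Then a = 5/7 is a root, so (7a-5) divides it; the quotient is 3a^2-a-14.
The remaining quadratic factors as (3a-7)(a+2).

(3a-7)(7a-4)(7a-5)(a+2)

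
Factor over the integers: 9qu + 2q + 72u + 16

Group as (9qu + 2q) + (72u + 16) = q(9u + 2) + 8(9u + 2).
Both groups share the factor (9u + 2).

(9u + 2)(q + 8)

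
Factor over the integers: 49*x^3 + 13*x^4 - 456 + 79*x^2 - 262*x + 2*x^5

(2*x + 3)*(x + 4)*(x - 2)*(x^2 + 3*x + 19)

Trying the rational-root candidates, x = -4 is a root, giving the factor (x + 4) and quotient 2*x^4 + 5*x^3 + 29*x^2 - 37*x - 114.
Continuing, x = -3/2 is a root, so (2*x + 3) divides it; the quotient is x^3 + x^2 + 13*x - 38.
Continuing, x = 2 is a root, so (x - 2) is a factor; dividing leaves x^2 + 3*x + 19.
The quadratic x^2 + 3*x + 19 has discriminant -67 < 0 and is irreducible over ℤ.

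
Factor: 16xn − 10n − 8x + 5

Group as (16xn − 8x) + (−10n + 5) = 8x(2n − 1) − 5(2n − 1).
Both groups share the factor (2n − 1).

(2n − 1)(8x − 5)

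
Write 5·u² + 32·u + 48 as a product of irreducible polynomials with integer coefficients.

(5·u + 12)·(u + 4)

Need a pair with product 5·48 = 240 and sum 32: that's 20 and 12.
Split the middle term: 5·u² + 20·u + 12·u + 48 = 5·u·(u + 4) + 12·(u + 4).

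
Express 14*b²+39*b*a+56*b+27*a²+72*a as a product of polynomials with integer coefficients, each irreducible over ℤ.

(2*b+3*a+8)*(7*b+9*a)

Group: 7*b*(2*b+3*a+8) + 9*a*(2*b+3*a+8); both groups contain (2*b+3*a+8).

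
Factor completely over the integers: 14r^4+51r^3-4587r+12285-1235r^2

Trying the rational-root candidates, r = 9 is a root, so (r-9) is a factor; dividing leaves 14r^3+177r^2+358r-1365.
Continuing, r = 13/7 is a root, giving the factor (7r-13) and quotient 2r^2+29r+105.
The remaining quadratic factors as (2r+15)(r+7).

(2r+15)(7r-13)(r+7)(r-9)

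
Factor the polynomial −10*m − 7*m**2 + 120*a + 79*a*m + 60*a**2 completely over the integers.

Group: 5*a*(12*a − m) + (7*m + 10)*(12*a − m); both groups contain (12*a − m).

(12*a − m)*(5*a + 7*m + 10)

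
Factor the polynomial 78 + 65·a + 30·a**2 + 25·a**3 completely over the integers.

Group as (25·a**3 + 65·a) + (30·a**2 + 78) = 5·a·(5·a**2 + 13) + 6·(5·a**2 + 13).
Both groups share the factor (5·a**2 + 13).

(5·a + 6)·(5·a**2 + 13)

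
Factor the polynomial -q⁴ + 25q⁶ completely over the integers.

Pull out the common factor q⁴, leaving 25q² - 1.
Recognize a difference of squares with the parts 5q and 1.

q⁴(5q + 1)(5q - 1)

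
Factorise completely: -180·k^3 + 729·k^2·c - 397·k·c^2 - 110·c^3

-(3·k - 10·c)·(12·k - 11·c)·(5·k + c)

Group: 5·k·(-36·k^2 + 153·k·c - 110·c^2) + c·(-36·k^2 + 153·k·c - 110·c^2); both groups contain (-36·k^2 + 153·k·c - 110·c^2), so (5·k + c) is a factor with cofactor -36·k^2 + 153·k·c - 110·c^2.
The cofactor groups again: -36·k^2 + 153·k·c - 110·c^2 = -3·k·(12·k - 11·c) + 10·c·(12·k - 11·c); both groups contain (12·k - 11·c), giving -(3·k - 10·c)·(12·k - 11·c).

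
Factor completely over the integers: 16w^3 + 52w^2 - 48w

4w(4w - 3)(w + 4)

Pull out the common factor 4w, then factor the remaining trinomial.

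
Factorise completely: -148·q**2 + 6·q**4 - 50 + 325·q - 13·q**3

(6·q - 1)·(q + 5)·(q - 2)·(q - 5)

Trying the rational-root candidates, q = 5 is a root, so (q - 5) is a factor; dividing leaves 6·q**3 + 17·q**2 - 63·q + 10.
Next, q = 2 is a root, so (q - 2) is a factor; dividing leaves 6·q**2 + 29·q - 5.
The remaining quadratic factors as (6·q - 1)(q + 5).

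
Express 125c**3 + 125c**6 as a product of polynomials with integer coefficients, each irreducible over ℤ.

125c**3(c + 1)(c**2 - c + 1)

Every term has a factor of 125c**3; factoring it out leaves c**3 + 1.
Recognize a sum of cubes with the parts c and 1.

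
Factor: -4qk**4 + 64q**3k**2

4k**2q(4q - k)(4q + k)

Every term has a factor of 4qk**2. Then 16q**2 - k**2 = (4q)² − (k)².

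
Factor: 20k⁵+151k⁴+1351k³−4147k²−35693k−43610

By the rational root theorem, k = −7/4 is a root, so (4k+7) divides it; the quotient is 5k⁴+29k³+287k²−1539k−6230.
Next, k = −14/5 is a root, so (5k+14) divides it; the quotient is k³+3k²+49k−445.
Continuing, k = 5 is a root, so (k−5) is a factor; dividing leaves k²+8k+89.
The quadratic k²+8k+89 has discriminant −292 < 0 and is irreducible over ℤ.

(4k+7)(5k+14)(k−5)(k²+8k+89)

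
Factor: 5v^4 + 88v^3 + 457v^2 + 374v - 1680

Trying the rational-root candidates, v = -6 is a root, giving the factor (v + 6) and quotient 5v^3 + 58v^2 + 109v - 280.
Then v = 7/5 is a root, so (5v - 7) divides it; the quotient is v^2 + 13v + 40.
The remaining quadratic factors as (v + 5)(v + 8).

(5v - 7)(v + 5)(v + 6)(v + 8)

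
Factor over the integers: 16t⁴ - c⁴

(2t - c)(2t + c)(4t² + c²)

Write as (4t²)² − (c²)², then factor 4t² - c² once more.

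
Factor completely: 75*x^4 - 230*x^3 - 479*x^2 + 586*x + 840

By the rational root theorem, x = -6/5 is a root, giving the factor (5*x + 6) and quotient 15*x^3 - 64*x^2 - 19*x + 140.
Next, x = 5/3 is a root, so (3*x - 5) divides it; the quotient is 5*x^2 - 13*x - 28.
The remaining quadratic factors as (5*x + 7)(x - 4).

(3*x - 5)*(5*x + 6)*(5*x + 7)*(x - 4)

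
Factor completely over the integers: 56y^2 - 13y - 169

Need a pair with product 56·(-169) = -9464 and sum -13: that's 91 and -104.
Split the middle term: 56y^2 + 91y - 104y - 169 = 7y(8y + 13) - 13(8y + 13).

(7y - 13)(8y + 13)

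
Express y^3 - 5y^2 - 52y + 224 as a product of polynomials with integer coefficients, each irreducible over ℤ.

(y + 7)(y - 4)(y - 8)

Trying the rational-root candidates, y = 8 is a root, giving the factor (y - 8) and quotient y^2 + 3y - 28.
The remaining quadratic factors as (y - 4)(y + 7).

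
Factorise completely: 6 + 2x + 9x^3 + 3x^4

Group as (3x^4 + 2x) + (9x^3 + 6) = x(3x^3 + 2) + 3(3x^3 + 2).
Both groups share the factor (3x^3 + 2).

(x + 3)(3x^3 + 2)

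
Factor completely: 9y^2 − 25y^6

−y^2(5y^2 + 3)(5y^2 − 3)

Every term has a factor of y^2; factoring it out leaves −25y^4 + 9.
Recognize a difference of squares with the parts 3 and 5y^2.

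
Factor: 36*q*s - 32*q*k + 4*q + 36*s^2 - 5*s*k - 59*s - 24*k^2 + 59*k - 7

(9*s - 8*k + 1)*(4*q + 4*s + 3*k - 7)

Group: 4*q*(9*s - 8*k + 1) + (4*s + 3*k - 7)*(9*s - 8*k + 1); both groups contain (9*s - 8*k + 1).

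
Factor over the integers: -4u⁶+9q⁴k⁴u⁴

u⁴(3q²k²+2u)(3q²k²-2u)

Every term has a factor of u⁴; factoring it out leaves 9q⁴k⁴-4u².
Recognize a difference of squares with the parts 3q²k² and 2u.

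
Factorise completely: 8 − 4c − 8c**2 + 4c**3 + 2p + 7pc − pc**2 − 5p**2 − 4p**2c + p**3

Group: p(p**2 − p − c**2 + 3c − 2) + (−4c − 4)(p**2 − p − c**2 + 3c − 2); both groups contain (p**2 − p − c**2 + 3c − 2), so (p − 4c − 4) is a factor with cofactor p**2 − p − c**2 + 3c − 2.
The cofactor groups again: p**2 − p − c**2 + 3c − 2 = p(p + c − 2) + (−c + 1)(p + c − 2); both groups contain (p + c − 2), giving (p − c + 1)(p + c − 2).

(p − 4c − 4)(p − c + 1)(p + c − 2)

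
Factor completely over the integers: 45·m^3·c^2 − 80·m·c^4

Every term has a factor of 5·m·c^2. Then 9·m^2 − 16·c^2 = (3·m)² − (4·c)².

5·c^2·m·(3·m − 4·c)·(3·m + 4·c)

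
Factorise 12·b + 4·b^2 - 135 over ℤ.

Need a pair with product 4·(-135) = -540 and sum 12: that's 30 and -18.
Split the middle term: 4·b^2 + 30·b - 18·b - 135 = 2·b·(2·b + 15) - 9·(2·b + 15).

(2·b + 15)·(2·b - 9)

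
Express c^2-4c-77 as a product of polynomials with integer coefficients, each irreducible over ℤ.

Two integers with product -77 and sum -4 are -11 and 7.

(c+7)(c-11)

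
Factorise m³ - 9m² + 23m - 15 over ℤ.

By the rational root theorem, m = 1 is a root, so (m - 1) is a factor; dividing leaves m² - 8m + 15.
The remaining quadratic factors as (m - 3)(m - 5).

(m - 1)(m - 3)(m - 5)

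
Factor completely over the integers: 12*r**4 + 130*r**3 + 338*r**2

Pull out the common factor 2*r**2, then factor the remaining trinomial.

2*r**2*(2*r + 13)*(3*r + 13)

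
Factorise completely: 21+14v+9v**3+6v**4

Group as (6v**4+14v) + (9v**3+21) = 2v(3v**3+7) + 3(3v**3+7).
Both groups share the factor (3v**3+7).

(2v+3)(3v**3+7)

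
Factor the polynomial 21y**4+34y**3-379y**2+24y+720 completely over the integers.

(3y+4)(7y-12)(y+5)(y-3)

Testing divisors of the constant over divisors of the leading coefficient, y = -4/3 is a root, so (3y+4) divides it; the quotient is 7y**3+2y**2-129y+180.
Continuing, y = 3 is a root, so (y-3) divides it; the quotient is 7y**2+23y-60.
The remaining quadratic factors as (y+5)(7y-12).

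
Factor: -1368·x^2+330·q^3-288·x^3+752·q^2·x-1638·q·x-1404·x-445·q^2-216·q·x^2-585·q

(11·q+6·x+9)·(5·q+12·x)·(6·q-4·x-13)

Group: 5·q·(66·q^2-8·q·x-89·q-24·x^2-114·x-117) + 12·x·(66·q^2-8·q·x-89·q-24·x^2-114·x-117); both groups contain (66·q^2-8·q·x-89·q-24·x^2-114·x-117), so (5·q+12·x) is a factor with cofactor 66·q^2-8·q·x-89·q-24·x^2-114·x-117.
The cofactor groups again: 66·q^2-8·q·x-89·q-24·x^2-114·x-117 = 11·q·(6·q-4·x-13) + (6·x+9)·(6·q-4·x-13); both groups contain (6·q-4·x-13), giving (11·q+6·x+9)·(6·q-4·x-13).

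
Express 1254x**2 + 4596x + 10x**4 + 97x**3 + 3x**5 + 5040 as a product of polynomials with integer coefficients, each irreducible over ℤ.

(3x + 7)(x + 3)(x + 4)(x**2 - 6x + 60)

Testing divisors of the constant over divisors of the leading coefficient, x = -4 is a root, so (x + 4) is a factor; dividing leaves 3x**4 - 2x**3 + 105x**2 + 834x + 1260.
Next, x = -7/3 is a root, giving the factor (3x + 7) and quotient x**3 - 3x**2 + 42x + 180.
Then x = -3 is a root, so (x + 3) divides it; the quotient is x**2 - 6x + 60.
The quadratic x**2 - 6x + 60 has discriminant -204 < 0 and is irreducible over ℤ.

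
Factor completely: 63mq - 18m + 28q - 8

Group as (63mq - 18m) + (28q - 8) = 9m(7q - 2) + 4(7q - 2).
Both groups share the factor (7q - 2).

(7q - 2)(9m + 4)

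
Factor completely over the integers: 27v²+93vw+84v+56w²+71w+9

(3v+8w+9)(9v+7w+1)

Group: 9v(3v+8w+9) + (7w+1)(3v+8w+9); both groups contain (3v+8w+9).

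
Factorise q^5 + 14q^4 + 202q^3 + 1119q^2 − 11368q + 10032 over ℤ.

Testing divisors of the constant over divisors of the leading coefficient, q = 1 is a root, so (q − 1) is a factor; dividing leaves q^4 + 15q^3 + 217q^2 + 1336q − 10032.
Continuing, q = 4 is a root, so (q − 4) divides it; the quotient is q^3 + 19q^2 + 293q + 2508.
Next, q = −12 is a root, so (q + 12) divides it; the quotient is q^2 + 7q + 209.
The quadratic q^2 + 7q + 209 has discriminant −787 < 0 and is irreducible over ℤ.

(q + 12)(q − 1)(q − 4)(q^2 + 7q + 209)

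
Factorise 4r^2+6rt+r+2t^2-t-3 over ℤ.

(4r+2t-3)(r+t+1)

Group: r(4r+2t-3) + (t+1)(4r+2t-3); both groups contain (4r+2t-3).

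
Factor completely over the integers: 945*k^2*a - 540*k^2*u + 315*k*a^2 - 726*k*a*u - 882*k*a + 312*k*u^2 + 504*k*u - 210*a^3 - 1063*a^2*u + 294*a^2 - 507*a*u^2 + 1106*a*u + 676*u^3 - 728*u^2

Group: 9*k*(105*k*a - 60*k*u + 70*a^2 + 51*a*u - 98*a - 52*u^2 + 56*u) + (-3*a - 13*u)*(105*k*a - 60*k*u + 70*a^2 + 51*a*u - 98*a - 52*u^2 + 56*u); both groups contain (105*k*a - 60*k*u + 70*a^2 + 51*a*u - 98*a - 52*u^2 + 56*u), so (9*k - 3*a - 13*u) is a factor with cofactor 105*k*a - 60*k*u + 70*a^2 + 51*a*u - 98*a - 52*u^2 + 56*u.
The cofactor groups again: 105*k*a - 60*k*u + 70*a^2 + 51*a*u - 98*a - 52*u^2 + 56*u = 7*a*(15*k + 10*a + 13*u - 14) - 4*u*(15*k + 10*a + 13*u - 14); both groups contain (15*k + 10*a + 13*u - 14), giving (7*a - 4*u)*(15*k + 10*a + 13*u - 14).

(9*k - 3*a - 13*u)*(15*k + 10*a + 13*u - 14)*(7*a - 4*u)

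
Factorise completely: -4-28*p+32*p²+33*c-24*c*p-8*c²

-(8*c-8*p-1)*(c+4*p-4)

Group: -8*c*(c+4*p-4) + (8*p+1)*(c+4*p-4); both groups contain (c+4*p-4).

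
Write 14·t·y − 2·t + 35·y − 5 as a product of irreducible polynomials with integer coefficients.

(2·t + 5)·(7·y − 1)

Group as (14·t·y − 2·t) + (35·y − 5) = 2·t·(7·y − 1) + 5·(7·y − 1).
Both groups share the factor (7·y − 1).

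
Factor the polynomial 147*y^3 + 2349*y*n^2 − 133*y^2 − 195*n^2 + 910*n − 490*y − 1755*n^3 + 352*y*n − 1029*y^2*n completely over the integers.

Group: 3*y*(49*y^2 − 196*y*n + 70*y + 195*n^2 − 130*n) + (−9*n − 7)*(49*y^2 − 196*y*n + 70*y + 195*n^2 − 130*n); both groups contain (49*y^2 − 196*y*n + 70*y + 195*n^2 − 130*n), so (3*y − 9*n − 7) is a factor with cofactor 49*y^2 − 196*y*n + 70*y + 195*n^2 − 130*n.
The cofactor groups again: 49*y^2 − 196*y*n + 70*y + 195*n^2 − 130*n = 7*y*(7*y − 15*n + 10) − 13*n*(7*y − 15*n + 10); both groups contain (7*y − 15*n + 10), giving (7*y − 13*n)*(7*y − 15*n + 10).

(7*y − 13*n)*(7*y − 15*n + 10)*(3*y − 9*n − 7)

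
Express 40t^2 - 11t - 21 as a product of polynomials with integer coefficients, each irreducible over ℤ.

(5t + 3)(8t - 7)

Need a pair with product 40·(-21) = -840 and sum -11: that's 24 and -35.
Split the middle term: 40t^2 + 24t - 35t - 21 = 8t(5t + 3) - 7(5t + 3).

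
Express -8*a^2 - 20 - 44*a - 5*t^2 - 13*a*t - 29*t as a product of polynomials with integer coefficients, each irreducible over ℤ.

-(8*a + 5*t + 4)*(a + t + 5)

Group: -a*(8*a + 5*t + 4) + (-t - 5)*(8*a + 5*t + 4); both groups contain (8*a + 5*t + 4).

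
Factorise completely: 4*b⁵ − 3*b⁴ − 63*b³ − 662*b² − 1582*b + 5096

(4*b − 7)*(b + 4)*(b − 7)*(b² + 4*b + 26)

Among the possible rational roots, b = −4 is a root, so (b + 4) is a factor; dividing leaves 4*b⁴ − 19*b³ + 13*b² − 714*b + 1274.
Then b = 7/4 is a root, so (4*b − 7) is a factor; dividing leaves b³ − 3*b² − 2*b − 182.
Then b = 7 is a root, so (b − 7) divides it; the quotient is b² + 4*b + 26.
The quadratic b² + 4*b + 26 has discriminant −88 < 0 and is irreducible over ℤ.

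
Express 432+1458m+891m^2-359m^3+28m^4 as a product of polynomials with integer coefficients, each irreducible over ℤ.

Among the possible rational roots, m = 8 is a root, so (m-8) is a factor; dividing leaves 28m^3-135m^2-189m-54.
Next, m = 6 is a root, so (m-6) divides it; the quotient is 28m^2+33m+9.
The remaining quadratic factors as (7m+3)(4m+3).

(4m+3)(7m+3)(m-6)(m-8)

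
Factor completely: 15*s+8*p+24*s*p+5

(3*s+1)*(8*p+5)

Group as (24*s*p+15*s) + (8*p+5) = 3*s*(8*p+5) + (8*p+5).
Both groups share the factor (8*p+5).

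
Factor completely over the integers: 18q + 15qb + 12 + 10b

(3q + 2)(5b + 6)

Group as (15qb + 18q) + (10b + 12) = 3q(5b + 6) + 2(5b + 6).
Both groups share the factor (5b + 6).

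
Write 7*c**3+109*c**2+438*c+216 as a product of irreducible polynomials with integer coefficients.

Among the possible rational roots, c = -6 is a root, so (c+6) is a factor; dividing leaves 7*c**2+67*c+36.
The remaining quadratic factors as (7*c+4)(c+9).

(7*c+4)*(c+6)*(c+9)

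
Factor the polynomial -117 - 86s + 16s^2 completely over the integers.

(2s - 13)(8s + 9)

Need a pair with product 16·(-117) = -1872 and sum -86: that's 18 and -104.
Split the middle term: 16s^2 + 18s - 104s - 117 = 2s(8s + 9) - 13(8s + 9).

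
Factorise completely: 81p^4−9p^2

9p^2(3p+1)(3p−1)

Pull out the common factor 9p^2; 9p^2−1 is a difference of squares.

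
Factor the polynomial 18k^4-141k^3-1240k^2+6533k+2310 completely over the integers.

(2k+15)(3k+1)(3k-14)(k-11)

Among the possible rational roots, k = 11 is a root, so (k-11) is a factor; dividing leaves 18k^3+57k^2-613k-210.
Next, k = -1/3 is a root, so (3k+1) is a factor; dividing leaves 6k^2+17k-210.
The remaining quadratic factors as (3k-14)(2k+15).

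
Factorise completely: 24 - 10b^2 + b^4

Substitute u = b^2 to get a quadratic in u, then factor.
b^2 - 4 is a difference of squares.
b^2 - 6 is irreducible over ℤ (6 is not a perfect square).

(b + 2)(b - 2)(b^2 - 6)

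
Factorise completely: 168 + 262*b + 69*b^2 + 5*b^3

(5*b + 4)*(b + 6)*(b + 7)

By the rational root theorem, b = -7 is a root, so (b + 7) divides it; the quotient is 5*b^2 + 34*b + 24.
The remaining quadratic factors as (b + 6)(5*b + 4).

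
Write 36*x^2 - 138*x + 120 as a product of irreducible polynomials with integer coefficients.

6*(2*x - 5)*(3*x - 4)

Pull out the common factor 6, then factor the remaining trinomial.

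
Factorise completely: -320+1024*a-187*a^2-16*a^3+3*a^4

Testing divisors of the constant over divisors of the leading coefficient, a = 8 is a root, so (a-8) is a factor; dividing leaves 3*a^3+8*a^2-123*a+40.
Next, a = -8 is a root, so (a+8) divides it; the quotient is 3*a^2-16*a+5.
The remaining quadratic factors as (a-5)(3*a-1).

(3*a-1)*(a+8)*(a-5)*(a-8)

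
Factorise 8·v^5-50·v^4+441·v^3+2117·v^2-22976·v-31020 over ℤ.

Testing divisors of the constant over divisors of the leading coefficient, v = 6 is a root, so (v-6) is a factor; dividing leaves 8·v^4-2·v^3+429·v^2+4691·v+5170.
Then v = -11/2 is a root, giving the factor (2·v+11) and quotient 4·v^3-23·v^2+341·v+470.
Then v = -5/4 is a root, giving the factor (4·v+5) and quotient v^2-7·v+94.
The quadratic v^2-7·v+94 has discriminant -327 < 0 and is irreducible over ℤ.

(2·v+11)·(4·v+5)·(v-6)·(v^2-7·v+94)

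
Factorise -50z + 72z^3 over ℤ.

Pull out the common factor 2z; 36z^2 - 25 is a difference of squares.

2z(6z + 5)(6z - 5)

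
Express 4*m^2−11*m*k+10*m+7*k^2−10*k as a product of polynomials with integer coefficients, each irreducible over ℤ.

(4*m−7*k+10)*(m−k)

Group: 4*m*(m−k) + (−7*k+10)*(m−k); both groups contain (m−k).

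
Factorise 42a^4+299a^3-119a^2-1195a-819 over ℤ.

Trying the rational-root candidates, a = -7 is a root, so (a+7) divides it; the quotient is 42a^3+5a^2-154a-117.
Continuing, a = -1 is a root, giving the factor (a+1) and quotient 42a^2-37a-117.
The remaining quadratic factors as (6a-13)(7a+9).

(6a-13)(7a+9)(a+1)(a+7)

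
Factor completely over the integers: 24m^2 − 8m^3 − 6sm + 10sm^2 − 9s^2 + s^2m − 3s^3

Group: s(−3s^2 − 2sm + 8m^2) + (−m + 3)(−3s^2 − 2sm + 8m^2); both groups contain (−3s^2 − 2sm + 8m^2), so (s − m + 3) is a factor with cofactor −3s^2 − 2sm + 8m^2.
The cofactor groups again: −3s^2 − 2sm + 8m^2 = −s(3s − 4m) − 2m(3s − 4m); both groups contain (3s − 4m), giving −(s + 2m)(3s − 4m).

−(3s − 4m)(s − m + 3)(s + 2m)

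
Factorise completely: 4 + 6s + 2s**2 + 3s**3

(3s + 2)(s**2 + 2)

Group as (3s**3 + 6s) + (2s**2 + 4) = 3s(s**2 + 2) + 2(s**2 + 2).
Both groups share the factor (s**2 + 2).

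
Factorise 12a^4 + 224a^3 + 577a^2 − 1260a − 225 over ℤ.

(2a − 3)(6a + 1)(a + 15)(a + 5)

Testing divisors of the constant over divisors of the leading coefficient, a = 3/2 is a root, giving the factor (2a − 3) and quotient 6a^3 + 121a^2 + 470a + 75.
Then a = −1/6 is a root, so (6a + 1) is a factor; dividing leaves a^2 + 20a + 75.
The remaining quadratic factors as (a + 5)(a + 15).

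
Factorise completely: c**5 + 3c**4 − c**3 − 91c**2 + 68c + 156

Among the possible rational roots, c = 2 is a root, so (c − 2) divides it; the quotient is c**4 + 5c**3 + 9c**2 − 73c − 78.
Continuing, c = 3 is a root, so (c − 3) is a factor; dividing leaves c**3 + 8c**2 + 33c + 26.
Continuing, c = −1 is a root, giving the factor (c + 1) and quotient c**2 + 7c + 26.
The quadratic c**2 + 7c + 26 has discriminant −55 < 0 and is irreducible over ℤ.

(c + 1)(c − 2)(c − 3)(c**2 + 7c + 26)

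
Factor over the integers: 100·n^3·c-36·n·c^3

4·c·n·(5·n-3·c)·(5·n+3·c)

Factor out 4·n·c, leaving 25·n^2-9·c^2, which is a difference of two squares.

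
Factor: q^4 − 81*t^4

(q)⁴ − (3*t)⁴ = ((q)² − (3*t)²)((q)² + (3*t)²); the first factor splits again, the second (q^2 + 9*t^2) is irreducible.

(q + 3*t)*(q − 3*t)*(q^2 + 9*t^2)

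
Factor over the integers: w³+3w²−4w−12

Trying the rational-root candidates, w = −3 is a root, so (w+3) divides it; the quotient is w²−4.
The remaining quadratic factors as (w+2)(w−2).

(w+2)(w+3)(w−2)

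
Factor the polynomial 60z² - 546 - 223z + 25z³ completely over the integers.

(5z + 13)(5z + 14)(z - 3)

Trying the rational-root candidates, z = 3 is a root, so (z - 3) is a factor; dividing leaves 25z² + 135z + 182.
The remaining quadratic factors as (5z + 13)(5z + 14).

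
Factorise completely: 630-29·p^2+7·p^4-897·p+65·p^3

Testing divisors of the constant over divisors of the leading coefficient, p = 3 is a root, giving the factor (p-3) and quotient 7·p^3+86·p^2+229·p-210.
Then p = 5/7 is a root, so (7·p-5) divides it; the quotient is p^2+13·p+42.
The remaining quadratic factors as (p+7)(p+6).

(7·p-5)·(p+6)·(p+7)·(p-3)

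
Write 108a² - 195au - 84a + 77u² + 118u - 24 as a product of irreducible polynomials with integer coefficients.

(12a - 7u - 12)(9a - 11u + 2)

Group: 9a(12a - 7u - 12) + (-11u + 2)(12a - 7u - 12); both groups contain (12a - 7u - 12).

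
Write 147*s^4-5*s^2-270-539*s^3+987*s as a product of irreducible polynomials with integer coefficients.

(3*s-5)*(7*s+9)*(7*s-2)*(s-3)

By the rational root theorem, s = 2/7 is a root, so (7*s-2) is a factor; dividing leaves 21*s^3-71*s^2-21*s+135.
Continuing, s = 5/3 is a root, so (3*s-5) divides it; the quotient is 7*s^2-12*s-27.
The remaining quadratic factors as (s-3)(7*s+9).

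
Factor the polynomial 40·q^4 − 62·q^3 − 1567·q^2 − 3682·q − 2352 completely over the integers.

Among the possible rational roots, q = 8 is a root, so (q − 8) divides it; the quotient is 40·q^3 + 258·q^2 + 497·q + 294.
Continuing, q = −7/4 is a root, so (4·q + 7) is a factor; dividing leaves 10·q^2 + 47·q + 42.
The remaining quadratic factors as (5·q + 6)(2·q + 7).

(2·q + 7)·(4·q + 7)·(5·q + 6)·(q − 8)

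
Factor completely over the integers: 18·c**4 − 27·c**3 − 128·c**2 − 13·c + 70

Trying the rational-root candidates, c = −5/3 is a root, giving the factor (3·c + 5) and quotient 6·c**3 − 19·c**2 − 11·c + 14.
Next, c = 2/3 is a root, giving the factor (3·c − 2) and quotient 2·c**2 − 5·c − 7.
The remaining quadratic factors as (c + 1)(2·c − 7).

(2·c − 7)·(3·c + 5)·(3·c − 2)·(c + 1)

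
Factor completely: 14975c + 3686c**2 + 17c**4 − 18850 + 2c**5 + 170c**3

Among the possible rational roots, c = 1 is a root, so (c − 1) is a factor; dividing leaves 2c**4 + 19c**3 + 189c**2 + 3875c + 18850.
Next, c = −13/2 is a root, giving the factor (2c + 13) and quotient c**3 + 3c**2 + 75c + 1450.
Continuing, c = −10 is a root, so (c + 10) is a factor; dividing leaves c**2 − 7c + 145.
The quadratic c**2 − 7c + 145 has discriminant −531 < 0 and is irreducible over ℤ.

(2c + 13)(c + 10)(c − 1)(c**2 − 7c + 145)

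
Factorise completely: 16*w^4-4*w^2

Every term has a factor of 4*w^2. Then 4*w^2-1 = (2*w)² − (1)².

4*w^2*(2*w+1)*(2*w-1)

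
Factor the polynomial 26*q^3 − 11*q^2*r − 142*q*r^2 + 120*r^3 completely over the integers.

(13*q − 12*r)*(2*q + 5*r)*(q − 2*r)

Group: 2*q*(13*q^2 − 38*q*r + 24*r^2) + 5*r*(13*q^2 − 38*q*r + 24*r^2); both groups contain (13*q^2 − 38*q*r + 24*r^2), so (2*q + 5*r) is a factor with cofactor 13*q^2 − 38*q*r + 24*r^2.
The cofactor groups again: 13*q^2 − 38*q*r + 24*r^2 = q*(13*q − 12*r) − 2*r*(13*q − 12*r); both groups contain (13*q − 12*r), giving (q − 2*r)*(13*q − 12*r).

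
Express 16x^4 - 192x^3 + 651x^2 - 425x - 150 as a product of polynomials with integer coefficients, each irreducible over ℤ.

By the rational root theorem, x = 6 is a root, so (x - 6) is a factor; dividing leaves 16x^3 - 96x^2 + 75x + 25.
Next, x = -1/4 is a root, so (4x + 1) divides it; the quotient is 4x^2 - 25x + 25.
The remaining quadratic factors as (4x - 5)(x - 5).

(4x + 1)(4x - 5)(x - 5)(x - 6)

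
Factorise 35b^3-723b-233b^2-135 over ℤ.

(5b+1)(7b+15)(b-9)

Trying the rational-root candidates, b = -1/5 is a root, so (5b+1) is a factor; dividing leaves 7b^2-48b-135.
The remaining quadratic factors as (b-9)(7b+15).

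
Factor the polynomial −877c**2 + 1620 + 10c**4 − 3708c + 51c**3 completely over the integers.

Among the possible rational roots, c = −9/2 is a root, giving the factor (2c + 9) and quotient 5c**3 + 3c**2 − 452c + 180.
Next, c = 2/5 is a root, giving the factor (5c − 2) and quotient c**2 + c − 90.
The remaining quadratic factors as (c + 10)(c − 9).

(2c + 9)(5c − 2)(c + 10)(c − 9)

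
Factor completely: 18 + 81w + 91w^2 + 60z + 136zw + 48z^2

(12z + 13w + 6)(4z + 7w + 3)

Group: 4z(12z + 13w + 6) + (7w + 3)(12z + 13w + 6); both groups contain (12z + 13w + 6).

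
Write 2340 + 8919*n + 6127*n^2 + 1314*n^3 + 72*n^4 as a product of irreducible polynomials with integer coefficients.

Among the possible rational roots, n = -1/3 is a root, so (3*n + 1) is a factor; dividing leaves 24*n^3 + 430*n^2 + 1899*n + 2340.
Next, n = -15/4 is a root, giving the factor (4*n + 15) and quotient 6*n^2 + 85*n + 156.
The remaining quadratic factors as (6*n + 13)(n + 12).

(3*n + 1)*(4*n + 15)*(6*n + 13)*(n + 12)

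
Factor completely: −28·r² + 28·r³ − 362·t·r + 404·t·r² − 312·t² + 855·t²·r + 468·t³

Group: 3·t·(156·t² + 181·t·r + 14·r²) + (2·r − 2)·(156·t² + 181·t·r + 14·r²); both groups contain (156·t² + 181·t·r + 14·r²), so (3·t + 2·r − 2) is a factor with cofactor 156·t² + 181·t·r + 14·r².
The cofactor groups again: 156·t² + 181·t·r + 14·r² = 12·t·(13·t + 14·r) + r·(13·t + 14·r); both groups contain (13·t + 14·r), giving (12·t + r)·(13·t + 14·r).

(13·t + 14·r)·(3·t + 2·r − 2)·(12·t + r)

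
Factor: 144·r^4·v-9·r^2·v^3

9·r^2·v·(4·r+v)·(4·r-v)

Every term has a factor of 9·r^2·v. Then 16·r^2-v^2 = (4·r)² − (v)².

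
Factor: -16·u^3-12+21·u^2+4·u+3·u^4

Trying the rational-root candidates, u = 2 is a root, so (u-2) is a factor; dividing leaves 3·u^3-10·u^2+u+6.
Next, u = -2/3 is a root, giving the factor (3·u+2) and quotient u^2-4·u+3.
The remaining quadratic factors as (u-3)(u-1).

(3·u+2)·(u-1)·(u-2)·(u-3)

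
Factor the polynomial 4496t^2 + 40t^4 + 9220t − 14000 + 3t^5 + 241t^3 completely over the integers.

(3t + 10)(t + 14)(t − 1)(t^2 − 3t + 100)

Trying the rational-root candidates, t = 1 is a root, giving the factor (t − 1) and quotient 3t^4 + 43t^3 + 284t^2 + 4780t + 14000.
Continuing, t = −14 is a root, so (t + 14) divides it; the quotient is 3t^3 + t^2 + 270t + 1000.
Next, t = −10/3 is a root, so (3t + 10) is a factor; dividing leaves t^2 − 3t + 100.
The quadratic t^2 − 3t + 100 has discriminant −391 < 0 and is irreducible over ℤ.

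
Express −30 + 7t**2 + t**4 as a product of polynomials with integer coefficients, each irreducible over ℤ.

Substitute u = t**2 to get a quadratic in u, then factor.
t**2 + 10 is irreducible over ℤ (always positive, so no real roots).
t**2 − 3 is irreducible over ℤ (3 is not a perfect square).

(t**2 + 10)(t**2 − 3)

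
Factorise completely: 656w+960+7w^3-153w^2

Testing divisors of the constant over divisors of the leading coefficient, w = 15 is a root, so (w-15) divides it; the quotient is 7w^2-48w-64.
The remaining quadratic factors as (7w+8)(w-8).

(7w+8)(w-15)(w-8)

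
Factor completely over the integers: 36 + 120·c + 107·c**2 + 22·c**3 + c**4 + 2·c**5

(2·c + 1)·(c + 1)·(c + 2)·(c**2 - 3·c + 18)

Among the possible rational roots, c = -2 is a root, so (c + 2) is a factor; dividing leaves 2·c**4 - 3·c**3 + 28·c**2 + 51·c + 18.
Next, c = -1 is a root, so (c + 1) is a factor; dividing leaves 2·c**3 - 5·c**2 + 33·c + 18.
Continuing, c = -1/2 is a root, so (2·c + 1) is a factor; dividing leaves c**2 - 3·c + 18.
The quadratic c**2 - 3·c + 18 has discriminant -63 < 0 and is irreducible over ℤ.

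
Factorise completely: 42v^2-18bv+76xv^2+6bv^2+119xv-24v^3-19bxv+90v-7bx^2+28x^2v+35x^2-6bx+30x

-(7x-2v+6)(x+3v)(b-4v-5)

Group: 7x(-bx-3bv+4xv+5x+12v^2+15v) + (-2v+6)(-bx-3bv+4xv+5x+12v^2+15v); both groups contain (-bx-3bv+4xv+5x+12v^2+15v), so (7x-2v+6) is a factor with cofactor -bx-3bv+4xv+5x+12v^2+15v.
The cofactor groups again: -bx-3bv+4xv+5x+12v^2+15v = -x(b-4v-5) - 3v(b-4v-5); both groups contain (b-4v-5), giving -(x+3v)(b-4v-5).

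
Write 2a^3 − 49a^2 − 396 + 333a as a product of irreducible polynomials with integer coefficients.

(2a − 3)(a − 11)(a − 12)

Trying the rational-root candidates, a = 11 is a root, so (a − 11) is a factor; dividing leaves 2a^2 − 27a + 36.
The remaining quadratic factors as (a − 12)(2a − 3).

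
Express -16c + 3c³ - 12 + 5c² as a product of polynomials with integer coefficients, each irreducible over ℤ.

(3c + 2)(c + 3)(c - 2)

Testing divisors of the constant over divisors of the leading coefficient, c = 2 is a root, so (c - 2) divides it; the quotient is 3c² + 11c + 6.
The remaining quadratic factors as (c + 3)(3c + 2).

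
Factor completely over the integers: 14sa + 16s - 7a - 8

(2s - 1)(7a + 8)

Group as (14sa + 16s) + (-7a - 8) = 2s(7a + 8) - (7a + 8).
Both groups share the factor (7a + 8).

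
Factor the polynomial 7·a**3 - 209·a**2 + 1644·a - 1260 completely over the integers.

Trying the rational-root candidates, a = 6/7 is a root, giving the factor (7·a - 6) and quotient a**2 - 29·a + 210.
The remaining quadratic factors as (a - 15)(a - 14).

(7·a - 6)·(a - 14)·(a - 15)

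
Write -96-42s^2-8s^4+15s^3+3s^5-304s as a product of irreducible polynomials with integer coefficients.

(3s+1)(s+2)(s-4)(s^2-s+12)

Among the possible rational roots, s = -2 is a root, giving the factor (s+2) and quotient 3s^4-14s^3+43s^2-128s-48.
Continuing, s = -1/3 is a root, giving the factor (3s+1) and quotient s^3-5s^2+16s-48.
Continuing, s = 4 is a root, so (s-4) divides it; the quotient is s^2-s+12.
The quadratic s^2-s+12 has discriminant -47 < 0 and is irreducible over ℤ.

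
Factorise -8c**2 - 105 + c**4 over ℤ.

(c**2 + 7)(c**2 - 15)

Substitute u = c**2 to get a quadratic in u, then factor.
c**2 + 7 is irreducible over ℤ (always positive, so no real roots).
c**2 - 15 is irreducible over ℤ (15 is not a perfect square).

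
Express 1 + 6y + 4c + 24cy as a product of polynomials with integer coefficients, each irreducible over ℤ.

(4c + 1)(6y + 1)

Group as (24cy + 4c) + (6y + 1) = 4c(6y + 1) + (6y + 1).
Both groups share the factor (6y + 1).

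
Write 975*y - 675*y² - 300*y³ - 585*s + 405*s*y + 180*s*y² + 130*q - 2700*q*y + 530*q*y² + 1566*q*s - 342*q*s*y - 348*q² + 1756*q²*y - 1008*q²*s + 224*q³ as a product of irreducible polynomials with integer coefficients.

Group: 14*q*(16*q² - 72*q*s + 130*q*y - 10*q - 45*s*y + 45*s + 75*y² - 75*y) + (-4*y - 13)*(16*q² - 72*q*s + 130*q*y - 10*q - 45*s*y + 45*s + 75*y² - 75*y); both groups contain (16*q² - 72*q*s + 130*q*y - 10*q - 45*s*y + 45*s + 75*y² - 75*y), so (14*q - 4*y - 13) is a factor with cofactor 16*q² - 72*q*s + 130*q*y - 10*q - 45*s*y + 45*s + 75*y² - 75*y.
The cofactor groups again: 16*q² - 72*q*s + 130*q*y - 10*q - 45*s*y + 45*s + 75*y² - 75*y = 8*q*(2*q - 9*s + 15*y) + (5*y - 5)*(2*q - 9*s + 15*y); both groups contain (2*q - 9*s + 15*y), giving (8*q + 5*y - 5)*(2*q - 9*s + 15*y).

(14*q - 4*y - 13)*(2*q - 9*s + 15*y)*(8*q + 5*y - 5)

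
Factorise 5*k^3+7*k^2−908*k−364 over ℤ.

(5*k+2)*(k+14)*(k−13)

Among the possible rational roots, k = −14 is a root, so (k+14) is a factor; dividing leaves 5*k^2−63*k−26.
The remaining quadratic factors as (k−13)(5*k+2).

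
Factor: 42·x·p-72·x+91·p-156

Group as (42·x·p-72·x) + (91·p-156) = 6·x·(7·p-12) + 13·(7·p-12).
Both groups share the factor (7·p-12).

(6·x+13)·(7·p-12)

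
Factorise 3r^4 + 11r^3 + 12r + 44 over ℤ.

Group as (3r^4 + 12r) + (11r^3 + 44) = 3r(r^3 + 4) + 11(r^3 + 4).
Both groups share the factor (r^3 + 4).

(3r + 11)(r^3 + 4)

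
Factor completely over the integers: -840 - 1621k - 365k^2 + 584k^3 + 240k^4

Testing divisors of the constant over divisors of the leading coefficient, k = -3/4 is a root, so (4k + 3) is a factor; dividing leaves 60k^3 + 101k^2 - 167k - 280.
Next, k = 5/3 is a root, so (3k - 5) is a factor; dividing leaves 20k^2 + 67k + 56.
The remaining quadratic factors as (4k + 7)(5k + 8).

(3k - 5)(4k + 3)(4k + 7)(5k + 8)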